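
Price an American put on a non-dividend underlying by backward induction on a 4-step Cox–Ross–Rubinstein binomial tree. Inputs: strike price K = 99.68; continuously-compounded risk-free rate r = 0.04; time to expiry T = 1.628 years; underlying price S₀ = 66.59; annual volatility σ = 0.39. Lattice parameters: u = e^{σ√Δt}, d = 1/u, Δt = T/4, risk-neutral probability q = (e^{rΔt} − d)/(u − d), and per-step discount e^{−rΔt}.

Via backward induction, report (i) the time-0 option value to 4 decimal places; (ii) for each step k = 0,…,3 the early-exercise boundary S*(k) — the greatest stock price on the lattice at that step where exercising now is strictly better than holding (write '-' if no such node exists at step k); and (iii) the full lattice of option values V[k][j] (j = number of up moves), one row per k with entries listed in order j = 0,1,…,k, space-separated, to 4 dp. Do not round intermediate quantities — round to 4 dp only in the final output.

Δt=0.40700, u=1.28249, d=0.77973, q=0.47076, disc=e^(-rΔt)=0.98385
k=4 terminal: V=max(K-S,0) → 75.0657 59.1946 33.0900 0.0000 0.0000
k=3: j=0 S=31.5677 intr=68.1123 cont=66.5026 V=68.1123[EX]; j=1 S=51.9223 intr=47.7577 cont=46.1481 V=47.7577[EX]; j=2 S=85.4013 intr=14.2787 cont=17.2296 V=17.2296[hold]; j=3 S=140.4672 intr=0.0000 cont=0.0000 V=0.0000[hold]  S*(3)=51.9223
k=2: j=0 S=40.4854 intr=59.1946 cont=57.5850 V=59.1946[EX]; j=1 S=66.5900 intr=33.0900 cont=32.8471 V=33.0900[EX]; j=2 S=109.5266 intr=0.0000 cont=8.9713 V=8.9713[hold]  S*(2)=66.5900
k=1: j=0 S=51.9223 intr=47.7577 cont=46.1481 V=47.7577[EX]; j=1 S=85.4013 intr=14.2787 cont=21.3848 V=21.3848[hold]  S*(1)=51.9223
k=0: j=0 S=66.5900 intr=33.0900 cont=34.7716 V=34.7716[hold]  S*(0)=-

price = 34.7716
boundary = - 51.9223 66.5900 51.9223
tree:
34.7716
47.7577 21.3848
59.1946 33.0900 8.9713
68.1123 47.7577 17.2296 0.0000
75.0657 59.1946 33.0900 0.0000 0.0000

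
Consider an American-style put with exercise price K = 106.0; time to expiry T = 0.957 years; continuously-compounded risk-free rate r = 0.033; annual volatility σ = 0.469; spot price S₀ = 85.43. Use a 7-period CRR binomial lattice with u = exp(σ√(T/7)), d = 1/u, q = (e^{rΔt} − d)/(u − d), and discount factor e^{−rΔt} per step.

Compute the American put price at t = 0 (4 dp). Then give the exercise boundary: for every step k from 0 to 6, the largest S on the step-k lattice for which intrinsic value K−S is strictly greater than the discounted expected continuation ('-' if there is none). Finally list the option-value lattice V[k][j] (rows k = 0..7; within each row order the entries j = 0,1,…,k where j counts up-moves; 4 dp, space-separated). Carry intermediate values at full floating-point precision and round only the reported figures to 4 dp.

price = 27.6962
boundary = - - 60.3930 50.7779 60.3930 71.8288 85.4300
tree:
27.6962
36.1749 18.3912
45.6070 25.8753 10.1194
55.2221 35.1218 15.6862 3.9325
63.3064 45.6070 23.6232 6.8770 0.6463
70.1036 55.2221 34.1712 11.9431 1.2242 0.0000
75.8187 63.3064 45.6070 20.5700 2.3192 0.0000 0.0000
80.6238 70.1036 55.2221 34.1712 4.3933 0.0000 0.0000 0.0000

Δt=0.13671  u=1.18936  d=0.84079  q=0.46973  discount=0.99550
step 7 (expiry): payoffs max(K−S,0) = 80.6238 70.1036 55.2221 34.1712 4.3933 0.0000 0.0000 0.0000
step 6: (k=6,j=0): S=30.1813, (K−S)⁺=75.8187, hold=75.3415 ⇒ V=75.8187 exercise | (k=6,j=1): S=42.6936, (K−S)⁺=63.3064, hold=62.8293 ⇒ V=63.3064 exercise | (k=6,j=2): S=60.3930, (K−S)⁺=45.6070, hold=45.1299 ⇒ V=45.6070 exercise | (k=6,j=3): S=85.4300, (K−S)⁺=20.5700, hold=20.0929 ⇒ V=20.5700 exercise | (k=6,j=4): S=120.8466, (K−S)⁺=0.0000, hold=2.3192 ⇒ V=2.3192 continue | (k=6,j=5): S=170.9458, (K−S)⁺=0.0000, hold=0.0000 ⇒ V=0.0000 continue | (k=6,j=6): S=241.8145, (K−S)⁺=0.0000, hold=0.0000 ⇒ V=0.0000 continue  boundary S*=85.4300
step 5: (k=5,j=0): S=35.8964, (K−S)⁺=70.1036, hold=69.6265 ⇒ V=70.1036 exercise | (k=5,j=1): S=50.7779, (K−S)⁺=55.2221, hold=54.7450 ⇒ V=55.2221 exercise | (k=5,j=2): S=71.8288, (K−S)⁺=34.1712, hold=33.6941 ⇒ V=34.1712 exercise | (k=5,j=3): S=101.6067, (K−S)⁺=4.3933, hold=11.9431 ⇒ V=11.9431 continue | (k=5,j=4): S=143.7296, (K−S)⁺=0.0000, hold=1.2242 ⇒ V=1.2242 continue | (k=5,j=5): S=203.3154, (K−S)⁺=0.0000, hold=0.0000 ⇒ V=0.0000 continue  boundary S*=71.8288
step 4: (k=4,j=0): S=42.6936, (K−S)⁺=63.3064, hold=62.8293 ⇒ V=63.3064 exercise | (k=4,j=1): S=60.3930, (K−S)⁺=45.6070, hold=45.1299 ⇒ V=45.6070 exercise | (k=4,j=2): S=85.4300, (K−S)⁺=20.5700, hold=23.6232 ⇒ V=23.6232 continue | (k=4,j=3): S=120.8466, (K−S)⁺=0.0000, hold=6.8770 ⇒ V=6.8770 continue | (k=4,j=4): S=170.9458, (K−S)⁺=0.0000, hold=0.6463 ⇒ V=0.6463 continue  boundary S*=60.3930
step 3: (k=3,j=0): S=50.7779, (K−S)⁺=55.2221, hold=54.7450 ⇒ V=55.2221 exercise | (k=3,j=1): S=71.8288, (K−S)⁺=34.1712, hold=35.1218 ⇒ V=35.1218 continue | (k=3,j=2): S=101.6067, (K−S)⁺=4.3933, hold=15.6862 ⇒ V=15.6862 continue | (k=3,j=3): S=143.7296, (K−S)⁺=0.0000, hold=3.9325 ⇒ V=3.9325 continue  boundary S*=50.7779
step 2: (k=2,j=0): S=60.3930, (K−S)⁺=45.6070, hold=45.5744 ⇒ V=45.6070 exercise | (k=2,j=1): S=85.4300, (K−S)⁺=20.5700, hold=25.8753 ⇒ V=25.8753 continue | (k=2,j=2): S=120.8466, (K−S)⁺=0.0000, hold=10.1194 ⇒ V=10.1194 continue  boundary S*=60.3930
step 1: (k=1,j=0): S=71.8288, (K−S)⁺=34.1712, hold=36.1749 ⇒ V=36.1749 continue | (k=1,j=1): S=101.6067, (K−S)⁺=4.3933, hold=18.3912 ⇒ V=18.3912 continue  boundary S*=-
step 0: (k=0,j=0): S=85.4300, (K−S)⁺=20.5700, hold=27.6962 ⇒ V=27.6962 continue  boundary S*=-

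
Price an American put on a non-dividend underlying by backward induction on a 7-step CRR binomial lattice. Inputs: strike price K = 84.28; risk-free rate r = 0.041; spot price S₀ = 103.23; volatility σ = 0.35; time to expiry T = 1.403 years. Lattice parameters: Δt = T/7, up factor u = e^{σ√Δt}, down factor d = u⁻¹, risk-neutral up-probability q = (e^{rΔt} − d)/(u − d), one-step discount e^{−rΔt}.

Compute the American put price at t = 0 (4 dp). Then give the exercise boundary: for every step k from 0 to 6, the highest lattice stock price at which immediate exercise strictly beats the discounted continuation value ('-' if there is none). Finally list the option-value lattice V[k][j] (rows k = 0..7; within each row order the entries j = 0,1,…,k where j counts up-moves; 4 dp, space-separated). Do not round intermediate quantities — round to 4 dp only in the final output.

Δt=0.20043  u=1.16964  d=0.85497  q=0.48713  discount=0.99182
step 7 (expiry): payoffs max(K−S,0) = 49.8092 37.1223 19.7660 0.0000 0.0000 0.0000 0.0000 0.0000
step 6: (k=6,j=0): S=40.3183, (K−S)⁺=43.9617, hold=43.2720 ⇒ V=43.9617 exercise | (k=6,j=1): S=55.1574, (K−S)⁺=29.1226, hold=28.4329 ⇒ V=29.1226 exercise | (k=6,j=2): S=75.4579, (K−S)⁺=8.8221, hold=10.0544 ⇒ V=10.0544 continue | (k=6,j=3): S=103.2300, (K−S)⁺=0.0000, hold=0.0000 ⇒ V=0.0000 continue | (k=6,j=4): S=141.2236, (K−S)⁺=0.0000, hold=0.0000 ⇒ V=0.0000 continue | (k=6,j=5): S=193.2006, (K−S)⁺=0.0000, hold=0.0000 ⇒ V=0.0000 continue | (k=6,j=6): S=264.3076, (K−S)⁺=0.0000, hold=0.0000 ⇒ V=0.0000 continue  boundary S*=55.1574
step 5: (k=5,j=0): S=47.1577, (K−S)⁺=37.1223, hold=36.4325 ⇒ V=37.1223 exercise | (k=5,j=1): S=64.5140, (K−S)⁺=19.7660, hold=19.6716 ⇒ V=19.7660 exercise | (k=5,j=2): S=88.2582, (K−S)⁺=0.0000, hold=5.1144 ⇒ V=5.1144 continue | (k=5,j=3): S=120.7415, (K−S)⁺=0.0000, hold=0.0000 ⇒ V=0.0000 continue | (k=5,j=4): S=165.1801, (K−S)⁺=0.0000, hold=0.0000 ⇒ V=0.0000 continue | (k=5,j=5): S=225.9743, (K−S)⁺=0.0000, hold=0.0000 ⇒ V=0.0000 continue  boundary S*=64.5140
step 4: (k=4,j=0): S=55.1574, (K−S)⁺=29.1226, hold=28.4329 ⇒ V=29.1226 exercise | (k=4,j=1): S=75.4579, (K−S)⁺=8.8221, hold=12.5254 ⇒ V=12.5254 continue | (k=4,j=2): S=103.2300, (K−S)⁺=0.0000, hold=2.6016 ⇒ V=2.6016 continue | (k=4,j=3): S=141.2236, (K−S)⁺=0.0000, hold=0.0000 ⇒ V=0.0000 continue | (k=4,j=4): S=193.2006, (K−S)⁺=0.0000, hold=0.0000 ⇒ V=0.0000 continue  boundary S*=55.1574
step 3: (k=3,j=0): S=64.5140, (K−S)⁺=19.7660, hold=20.8655 ⇒ V=20.8655 continue | (k=3,j=1): S=88.2582, (K−S)⁺=0.0000, hold=7.6283 ⇒ V=7.6283 continue | (k=3,j=2): S=120.7415, (K−S)⁺=0.0000, hold=1.3233 ⇒ V=1.3233 continue | (k=3,j=3): S=165.1801, (K−S)⁺=0.0000, hold=0.0000 ⇒ V=0.0000 continue  boundary S*=-
step 2: (k=2,j=0): S=75.4579, (K−S)⁺=8.8221, hold=14.2993 ⇒ V=14.2993 continue | (k=2,j=1): S=103.2300, (K−S)⁺=0.0000, hold=4.5197 ⇒ V=4.5197 continue | (k=2,j=2): S=141.2236, (K−S)⁺=0.0000, hold=0.6732 ⇒ V=0.6732 continue  boundary S*=-
step 1: (k=1,j=0): S=88.2582, (K−S)⁺=0.0000, hold=9.4573 ⇒ V=9.4573 continue | (k=1,j=1): S=120.7415, (K−S)⁺=0.0000, hold=2.6243 ⇒ V=2.6243 continue  boundary S*=-
step 0: (k=0,j=0): S=103.2300, (K−S)⁺=0.0000, hold=6.0786 ⇒ V=6.0786 continue  boundary S*=-

price = 6.0786
boundary = - - - - 55.1574 64.5140 55.1574
tree:
6.0786
9.4573 2.6243
14.2993 4.5197 0.6732
20.8655 7.6283 1.3233 0.0000
29.1226 12.5254 2.6016 0.0000 0.0000
37.1223 19.7660 5.1144 0.0000 0.0000 0.0000
43.9617 29.1226 10.0544 0.0000 0.0000 0.0000 0.0000
49.8092 37.1223 19.7660 0.0000 0.0000 0.0000 0.0000 0.0000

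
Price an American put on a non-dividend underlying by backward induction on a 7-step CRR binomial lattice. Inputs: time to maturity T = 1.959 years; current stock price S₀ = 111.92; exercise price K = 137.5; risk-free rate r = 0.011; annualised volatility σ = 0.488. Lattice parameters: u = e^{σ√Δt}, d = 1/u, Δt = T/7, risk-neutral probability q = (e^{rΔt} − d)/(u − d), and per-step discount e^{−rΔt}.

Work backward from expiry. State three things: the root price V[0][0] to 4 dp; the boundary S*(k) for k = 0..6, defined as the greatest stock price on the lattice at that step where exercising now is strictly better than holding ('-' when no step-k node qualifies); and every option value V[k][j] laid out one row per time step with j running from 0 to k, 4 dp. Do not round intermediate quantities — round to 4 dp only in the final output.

Δt=0.27986  u=1.29455  d=0.77247  q=0.44172  discount=0.99693
step 7 (expiry): payoffs max(K−S,0) = 119.1309 106.7162 85.9111 51.0449 0.0000 0.0000 0.0000 0.0000
step 6: (k=6,j=0): S=23.7796, (K−S)⁺=113.7204, hold=113.2978 ⇒ V=113.7204 exercise | (k=6,j=1): S=39.8510, (K−S)⁺=97.6490, hold=97.2264 ⇒ V=97.6490 exercise | (k=6,j=2): S=66.7841, (K−S)⁺=70.7159, hold=70.2932 ⇒ V=70.7159 exercise | (k=6,j=3): S=111.9200, (K−S)⁺=25.5800, hold=28.4097 ⇒ V=28.4097 continue | (k=6,j=4): S=187.5608, (K−S)⁺=0.0000, hold=0.0000 ⇒ V=0.0000 continue | (k=6,j=5): S=314.3233, (K−S)⁺=0.0000, hold=0.0000 ⇒ V=0.0000 continue | (k=6,j=6): S=526.7579, (K−S)⁺=0.0000, hold=0.0000 ⇒ V=0.0000 continue  boundary S*=66.7841
step 5: (k=5,j=0): S=30.7838, (K−S)⁺=106.7162, hold=106.2936 ⇒ V=106.7162 exercise | (k=5,j=1): S=51.5889, (K−S)⁺=85.9111, hold=85.4885 ⇒ V=85.9111 exercise | (k=5,j=2): S=86.4551, (K−S)⁺=51.0449, hold=51.8684 ⇒ V=51.8684 continue | (k=5,j=3): S=144.8855, (K−S)⁺=0.0000, hold=15.8118 ⇒ V=15.8118 continue | (k=5,j=4): S=242.8060, (K−S)⁺=0.0000, hold=0.0000 ⇒ V=0.0000 continue | (k=5,j=5): S=406.9057, (K−S)⁺=0.0000, hold=0.0000 ⇒ V=0.0000 continue  boundary S*=51.5889
step 4: (k=4,j=0): S=39.8510, (K−S)⁺=97.6490, hold=97.2264 ⇒ V=97.6490 exercise | (k=4,j=1): S=66.7841, (K−S)⁺=70.7159, hold=70.6559 ⇒ V=70.7159 exercise | (k=4,j=2): S=111.9200, (K−S)⁺=25.5800, hold=35.8309 ⇒ V=35.8309 continue | (k=4,j=3): S=187.5608, (K−S)⁺=0.0000, hold=8.8002 ⇒ V=8.8002 continue | (k=4,j=4): S=314.3233, (K−S)⁺=0.0000, hold=0.0000 ⇒ V=0.0000 continue  boundary S*=66.7841
step 3: (k=3,j=0): S=51.5889, (K−S)⁺=85.9111, hold=85.4885 ⇒ V=85.9111 exercise | (k=3,j=1): S=86.4551, (K−S)⁺=51.0449, hold=55.1364 ⇒ V=55.1364 continue | (k=3,j=2): S=144.8855, (K−S)⁺=0.0000, hold=23.8174 ⇒ V=23.8174 continue | (k=3,j=3): S=242.8060, (K−S)⁺=0.0000, hold=4.8979 ⇒ V=4.8979 continue  boundary S*=51.5889
step 2: (k=2,j=0): S=66.7841, (K−S)⁺=70.7159, hold=72.0950 ⇒ V=72.0950 continue | (k=2,j=1): S=111.9200, (K−S)⁺=25.5800, hold=41.1752 ⇒ V=41.1752 continue | (k=2,j=2): S=187.5608, (K−S)⁺=0.0000, hold=15.4127 ⇒ V=15.4127 continue  boundary S*=-
step 1: (k=1,j=0): S=86.4551, (K−S)⁺=51.0449, hold=58.2574 ⇒ V=58.2574 continue | (k=1,j=1): S=144.8855, (K−S)⁺=0.0000, hold=29.7038 ⇒ V=29.7038 continue  boundary S*=-
step 0: (k=0,j=0): S=111.9200, (K−S)⁺=25.5800, hold=45.5044 ⇒ V=45.5044 continue  boundary S*=-

price = 45.5044
boundary = - - - 51.5889 66.7841 51.5889 66.7841
tree:
45.5044
58.2574 29.7038
72.0950 41.1752 15.4127
85.9111 55.1364 23.8174 4.8979
97.6490 70.7159 35.8309 8.8002 0.0000
106.7162 85.9111 51.8684 15.8118 0.0000 0.0000
113.7204 97.6490 70.7159 28.4097 0.0000 0.0000 0.0000
119.1309 106.7162 85.9111 51.0449 0.0000 0.0000 0.0000 0.0000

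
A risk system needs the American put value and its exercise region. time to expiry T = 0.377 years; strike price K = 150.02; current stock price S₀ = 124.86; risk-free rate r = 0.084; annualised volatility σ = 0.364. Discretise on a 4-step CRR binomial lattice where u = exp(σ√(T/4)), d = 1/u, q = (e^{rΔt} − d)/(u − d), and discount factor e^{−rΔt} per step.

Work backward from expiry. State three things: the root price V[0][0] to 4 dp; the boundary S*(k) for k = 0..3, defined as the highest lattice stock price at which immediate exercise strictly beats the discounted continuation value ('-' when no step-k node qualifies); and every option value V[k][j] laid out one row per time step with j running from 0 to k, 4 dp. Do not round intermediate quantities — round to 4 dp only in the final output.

params: Δt=0.09425 u=1.11823 d=0.89427 q=0.50758 e^(-rΔt)=0.99211
t_4 payoffs: 70.1661 50.1673 25.1600 0.0000 0.0000
t_3: node(3,0) S=89.2952 payoff=60.7248 vs cont=59.5418 → 60.7248 [stop]  node(3,1) S=111.6584 payoff=38.3616 vs cont=37.1785 → 38.3616 [stop]  node(3,2) S=139.6224 payoff=10.3976 vs cont=12.2915 → 12.2915 [wait]  node(3,3) S=174.5897 payoff=0.0000 vs cont=0.0000 → 0.0000 [wait]  ⇒ S*(3)=111.6584
t_2: node(2,0) S=99.8527 payoff=50.1673 vs cont=48.9843 → 50.1673 [stop]  node(2,1) S=124.8600 payoff=25.1600 vs cont=24.9307 → 25.1600 [stop]  node(2,2) S=156.1302 payoff=0.0000 vs cont=6.0048 → 6.0048 [wait]  ⇒ S*(2)=124.8600
t_1: node(1,0) S=111.6584 payoff=38.3616 vs cont=37.1785 → 38.3616 [stop]  node(1,1) S=139.6224 payoff=10.3976 vs cont=15.3155 → 15.3155 [wait]  ⇒ S*(1)=111.6584
t_0: node(0,0) S=124.8600 payoff=25.1600 vs cont=26.4535 → 26.4535 [wait]  ⇒ S*(0)=-

price = 26.4535
boundary = - 111.6584 124.8600 111.6584
tree:
26.4535
38.3616 15.3155
50.1673 25.1600 6.0048
60.7248 38.3616 12.2915 0.0000
70.1661 50.1673 25.1600 0.0000 0.0000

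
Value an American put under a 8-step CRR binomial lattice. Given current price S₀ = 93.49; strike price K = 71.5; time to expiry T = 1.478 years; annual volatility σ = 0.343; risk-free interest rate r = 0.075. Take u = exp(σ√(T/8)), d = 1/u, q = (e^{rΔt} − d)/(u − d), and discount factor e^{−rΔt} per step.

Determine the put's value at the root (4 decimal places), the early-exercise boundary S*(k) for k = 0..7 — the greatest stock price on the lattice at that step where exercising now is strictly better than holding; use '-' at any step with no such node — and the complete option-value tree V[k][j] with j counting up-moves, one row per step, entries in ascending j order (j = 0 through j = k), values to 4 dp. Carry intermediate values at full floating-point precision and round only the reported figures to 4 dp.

price = 3.3876
boundary = - - - - 51.8385 44.7327 51.8385 60.0732
tree:
3.3876
5.4937 1.4595
8.6874 2.5799 0.4246
13.3206 4.4797 0.8277 0.0495
19.6615 7.6014 1.6072 0.1025 0.0000
26.7673 12.5025 3.1070 0.2122 0.0000 0.0000
32.8992 19.6615 5.9760 0.4393 0.0000 0.0000 0.0000
38.1905 26.7673 11.4268 0.9098 0.0000 0.0000 0.0000 0.0000
42.7565 32.8992 19.6615 1.8840 0.0000 0.0000 0.0000 0.0000 0.0000

params: Δt=0.18475 u=1.15885 d=0.86292 q=0.51036 e^(-rΔt)=0.98624
t_8 payoffs: 42.7565 32.8992 19.6615 1.8840 0.0000 0.0000 0.0000 0.0000 0.0000
t_7: node(7,0) S=33.3095 payoff=38.1905 vs cont=37.2066 → 38.1905 [stop]  node(7,1) S=44.7327 payoff=26.7673 vs cont=25.7835 → 26.7673 [stop]  node(7,2) S=60.0732 payoff=11.4268 vs cont=10.4429 → 11.4268 [stop]  node(7,3) S=80.6746 payoff=0.0000 vs cont=0.9098 → 0.9098 [wait]  node(7,4) S=108.3411 payoff=0.0000 vs cont=0.0000 → 0.0000 [wait]  node(7,5) S=145.4955 payoff=0.0000 vs cont=0.0000 → 0.0000 [wait]  node(7,6) S=195.3915 payoff=0.0000 vs cont=0.0000 → 0.0000 [wait]  node(7,7) S=262.3988 payoff=0.0000 vs cont=0.0000 → 0.0000 [wait]  ⇒ S*(7)=60.0732
t_6: node(6,0) S=38.6008 payoff=32.8992 vs cont=31.9153 → 32.8992 [stop]  node(6,1) S=51.8385 payoff=19.6615 vs cont=18.6776 → 19.6615 [stop]  node(6,2) S=69.6160 payoff=1.8840 vs cont=5.9760 → 5.9760 [wait]  node(6,3) S=93.4900 payoff=0.0000 vs cont=0.4393 → 0.4393 [wait]  node(6,4) S=125.5513 payoff=0.0000 vs cont=0.0000 → 0.0000 [wait]  node(6,5) S=168.6078 payoff=0.0000 vs cont=0.0000 → 0.0000 [wait]  node(6,6) S=226.4299 payoff=0.0000 vs cont=0.0000 → 0.0000 [wait]  ⇒ S*(6)=51.8385
t_5: node(5,0) S=44.7327 payoff=26.7673 vs cont=25.7835 → 26.7673 [stop]  node(5,1) S=60.0732 payoff=11.4268 vs cont=12.5025 → 12.5025 [wait]  node(5,2) S=80.6746 payoff=0.0000 vs cont=3.1070 → 3.1070 [wait]  node(5,3) S=108.3411 payoff=0.0000 vs cont=0.2122 → 0.2122 [wait]  node(5,4) S=145.4955 payoff=0.0000 vs cont=0.0000 → 0.0000 [wait]  node(5,5) S=195.3915 payoff=0.0000 vs cont=0.0000 → 0.0000 [wait]  ⇒ S*(5)=44.7327
t_4: node(4,0) S=51.8385 payoff=19.6615 vs cont=19.2190 → 19.6615 [stop]  node(4,1) S=69.6160 payoff=1.8840 vs cont=7.6014 → 7.6014 [wait]  node(4,2) S=93.4900 payoff=0.0000 vs cont=1.6072 → 1.6072 [wait]  node(4,3) S=125.5513 payoff=0.0000 vs cont=0.1025 → 0.1025 [wait]  node(4,4) S=168.6078 payoff=0.0000 vs cont=0.0000 → 0.0000 [wait]  ⇒ S*(4)=51.8385
t_3: node(3,0) S=60.0732 payoff=11.4268 vs cont=13.3206 → 13.3206 [wait]  node(3,1) S=80.6746 payoff=0.0000 vs cont=4.4797 → 4.4797 [wait]  node(3,2) S=108.3411 payoff=0.0000 vs cont=0.8277 → 0.8277 [wait]  node(3,3) S=145.4955 payoff=0.0000 vs cont=0.0495 → 0.0495 [wait]  ⇒ S*(3)=-
t_2: node(2,0) S=69.6160 payoff=1.8840 vs cont=8.6874 → 8.6874 [wait]  node(2,1) S=93.4900 payoff=0.0000 vs cont=2.5799 → 2.5799 [wait]  node(2,2) S=125.5513 payoff=0.0000 vs cont=0.4246 → 0.4246 [wait]  ⇒ S*(2)=-
t_1: node(1,0) S=80.6746 payoff=0.0000 vs cont=5.4937 → 5.4937 [wait]  node(1,1) S=108.3411 payoff=0.0000 vs cont=1.4595 → 1.4595 [wait]  ⇒ S*(1)=-
t_0: node(0,0) S=93.4900 payoff=0.0000 vs cont=3.3876 → 3.3876 [wait]  ⇒ S*(0)=-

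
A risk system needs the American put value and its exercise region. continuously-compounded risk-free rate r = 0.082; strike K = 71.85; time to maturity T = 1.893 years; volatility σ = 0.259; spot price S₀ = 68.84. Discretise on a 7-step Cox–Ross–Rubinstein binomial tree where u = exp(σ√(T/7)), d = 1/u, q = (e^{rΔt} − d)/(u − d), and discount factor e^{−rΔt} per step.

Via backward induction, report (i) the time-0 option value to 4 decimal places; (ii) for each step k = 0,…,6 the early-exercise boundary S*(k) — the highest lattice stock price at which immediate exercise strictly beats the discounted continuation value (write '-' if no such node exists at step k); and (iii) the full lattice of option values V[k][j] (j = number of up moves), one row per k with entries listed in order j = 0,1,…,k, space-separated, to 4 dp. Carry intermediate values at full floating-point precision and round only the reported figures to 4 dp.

price = 7.5751
boundary = - - 52.5839 45.9578 52.5839 60.1654 52.5839
tree:
7.5751
12.2787 4.0260
19.2661 7.0484 1.7112
25.8922 11.9140 3.3449 0.4409
31.6834 19.2661 6.3696 1.0004 0.0000
36.7448 25.8922 11.6846 2.2698 0.0000 0.0000
41.1684 31.6834 19.2661 5.1500 0.0000 0.0000 0.0000
45.0346 36.7448 25.8922 11.6846 0.0000 0.0000 0.0000 0.0000

Δt=0.27043  u=1.14418  d=0.87399  q=0.54937  discount=0.97807
step 7 (expiry): payoffs max(K−S,0) = 45.0346 36.7448 25.8922 11.6846 0.0000 0.0000 0.0000 0.0000
step 6: (k=6,j=0): S=30.6816, (K−S)⁺=41.1684, hold=39.5927 ⇒ V=41.1684 exercise | (k=6,j=1): S=40.1666, (K−S)⁺=31.6834, hold=30.1076 ⇒ V=31.6834 exercise | (k=6,j=2): S=52.5839, (K−S)⁺=19.2661, hold=17.6903 ⇒ V=19.2661 exercise | (k=6,j=3): S=68.8400, (K−S)⁺=3.0100, hold=5.1500 ⇒ V=5.1500 continue | (k=6,j=4): S=90.1215, (K−S)⁺=0.0000, hold=0.0000 ⇒ V=0.0000 continue | (k=6,j=5): S=117.9822, (K−S)⁺=0.0000, hold=0.0000 ⇒ V=0.0000 continue | (k=6,j=6): S=154.4558, (K−S)⁺=0.0000, hold=0.0000 ⇒ V=0.0000 continue  boundary S*=52.5839
step 5: (k=5,j=0): S=35.1052, (K−S)⁺=36.7448, hold=35.1690 ⇒ V=36.7448 exercise | (k=5,j=1): S=45.9578, (K−S)⁺=25.8922, hold=24.3164 ⇒ V=25.8922 exercise | (k=5,j=2): S=60.1654, (K−S)⁺=11.6846, hold=11.2587 ⇒ V=11.6846 exercise | (k=5,j=3): S=78.7653, (K−S)⁺=0.0000, hold=2.2698 ⇒ V=2.2698 continue | (k=5,j=4): S=103.1151, (K−S)⁺=0.0000, hold=0.0000 ⇒ V=0.0000 continue | (k=5,j=5): S=134.9927, (K−S)⁺=0.0000, hold=0.0000 ⇒ V=0.0000 continue  boundary S*=60.1654
step 4: (k=4,j=0): S=40.1666, (K−S)⁺=31.6834, hold=30.1076 ⇒ V=31.6834 exercise | (k=4,j=1): S=52.5839, (K−S)⁺=19.2661, hold=17.6903 ⇒ V=19.2661 exercise | (k=4,j=2): S=68.8400, (K−S)⁺=3.0100, hold=6.3696 ⇒ V=6.3696 continue | (k=4,j=3): S=90.1215, (K−S)⁺=0.0000, hold=1.0004 ⇒ V=1.0004 continue | (k=4,j=4): S=117.9822, (K−S)⁺=0.0000, hold=0.0000 ⇒ V=0.0000 continue  boundary S*=52.5839
step 3: (k=3,j=0): S=45.9578, (K−S)⁺=25.8922, hold=24.3164 ⇒ V=25.8922 exercise | (k=3,j=1): S=60.1654, (K−S)⁺=11.6846, hold=11.9140 ⇒ V=11.9140 continue | (k=3,j=2): S=78.7653, (K−S)⁺=0.0000, hold=3.3449 ⇒ V=3.3449 continue | (k=3,j=3): S=103.1151, (K−S)⁺=0.0000, hold=0.4409 ⇒ V=0.4409 continue  boundary S*=45.9578
step 2: (k=2,j=0): S=52.5839, (K−S)⁺=19.2661, hold=17.8136 ⇒ V=19.2661 exercise | (k=2,j=1): S=68.8400, (K−S)⁺=3.0100, hold=7.0484 ⇒ V=7.0484 continue | (k=2,j=2): S=90.1215, (K−S)⁺=0.0000, hold=1.7112 ⇒ V=1.7112 continue  boundary S*=52.5839
step 1: (k=1,j=0): S=60.1654, (K−S)⁺=11.6846, hold=12.2787 ⇒ V=12.2787 continue | (k=1,j=1): S=78.7653, (K−S)⁺=0.0000, hold=4.0260 ⇒ V=4.0260 continue  boundary S*=-
step 0: (k=0,j=0): S=68.8400, (K−S)⁺=3.0100, hold=7.5751 ⇒ V=7.5751 continue  boundary S*=-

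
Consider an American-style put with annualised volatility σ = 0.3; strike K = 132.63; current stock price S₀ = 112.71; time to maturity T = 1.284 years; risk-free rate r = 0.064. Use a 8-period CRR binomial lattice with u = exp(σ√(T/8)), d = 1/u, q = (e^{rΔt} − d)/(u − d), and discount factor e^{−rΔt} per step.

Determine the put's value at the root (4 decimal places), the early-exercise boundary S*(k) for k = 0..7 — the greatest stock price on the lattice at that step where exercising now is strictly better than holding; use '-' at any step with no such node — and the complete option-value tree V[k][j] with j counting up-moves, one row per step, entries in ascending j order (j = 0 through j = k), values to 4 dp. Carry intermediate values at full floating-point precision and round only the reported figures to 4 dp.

Δt=0.16050, u=1.12771, d=0.88675, q=0.51284, disc=e^(-rΔt)=0.98978
k=8 terminal: V=max(K-S,0) → 89.5388 77.8298 62.9392 44.0024 19.9200 0.0000 0.0000 0.0000 0.0000
k=7: j=0 S=48.5943 intr=84.0357 cont=82.6803 V=84.0357[EX]; j=1 S=61.7986 intr=70.8314 cont=69.4760 V=70.8314[EX]; j=2 S=78.5909 intr=54.0391 cont=52.6837 V=54.0391[EX]; j=3 S=99.9461 intr=32.6839 cont=31.3285 V=32.6839[EX]; j=4 S=127.1040 intr=5.5260 cont=9.6051 V=9.6051[hold]; j=5 S=161.6414 intr=0.0000 cont=0.0000 V=0.0000[hold]; j=6 S=205.5635 intr=0.0000 cont=0.0000 V=0.0000[hold]; j=7 S=261.4203 intr=0.0000 cont=0.0000 V=0.0000[hold]  S*(7)=99.9461
k=6: j=0 S=54.8002 intr=77.8298 cont=76.4744 V=77.8298[EX]; j=1 S=69.6908 intr=62.9392 cont=61.5838 V=62.9392[EX]; j=2 S=88.6276 intr=44.0024 cont=42.6470 V=44.0024[EX]; j=3 S=112.7100 intr=19.9200 cont=20.6351 V=20.6351[hold]; j=4 S=143.3362 intr=0.0000 cont=4.6314 V=4.6314[hold]; j=5 S=182.2843 intr=0.0000 cont=0.0000 V=0.0000[hold]; j=6 S=231.8156 intr=0.0000 cont=0.0000 V=0.0000[hold]  S*(6)=88.6276
k=5: j=0 S=61.7986 intr=70.8314 cont=69.4760 V=70.8314[EX]; j=1 S=78.5909 intr=54.0391 cont=52.6837 V=54.0391[EX]; j=2 S=99.9461 intr=32.6839 cont=31.6915 V=32.6839[EX]; j=3 S=127.1040 intr=5.5260 cont=12.3008 V=12.3008[hold]; j=4 S=161.6414 intr=0.0000 cont=2.2332 V=2.2332[hold]; j=5 S=205.5635 intr=0.0000 cont=0.0000 V=0.0000[hold]  S*(5)=99.9461
k=4: j=0 S=69.6908 intr=62.9392 cont=61.5838 V=62.9392[EX]; j=1 S=88.6276 intr=44.0024 cont=42.6470 V=44.0024[EX]; j=2 S=112.7100 intr=19.9200 cont=22.0035 V=22.0035[hold]; j=3 S=143.3362 intr=0.0000 cont=7.0648 V=7.0648[hold]; j=4 S=182.2843 intr=0.0000 cont=1.0768 V=1.0768[hold]  S*(4)=88.6276
k=3: j=0 S=78.5909 intr=54.0391 cont=52.6837 V=54.0391[EX]; j=1 S=99.9461 intr=32.6839 cont=32.3861 V=32.6839[EX]; j=2 S=127.1040 intr=5.5260 cont=14.1957 V=14.1957[hold]; j=3 S=161.6414 intr=0.0000 cont=3.9531 V=3.9531[hold]  S*(3)=99.9461
k=2: j=0 S=88.6276 intr=44.0024 cont=42.6470 V=44.0024[EX]; j=1 S=112.7100 intr=19.9200 cont=22.9653 V=22.9653[hold]; j=2 S=143.3362 intr=0.0000 cont=8.8515 V=8.8515[hold]  S*(2)=88.6276
k=1: j=0 S=99.9461 intr=32.6839 cont=32.8743 V=32.8743[hold]; j=1 S=127.1040 intr=5.5260 cont=15.5665 V=15.5665[hold]  S*(1)=-
k=0: j=0 S=112.7100 intr=19.9200 cont=23.7529 V=23.7529[hold]  S*(0)=-

price = 23.7529
boundary = - - 88.6276 99.9461 88.6276 99.9461 88.6276 99.9461
tree:
23.7529
32.8743 15.5665
44.0024 22.9653 8.8515
54.0391 32.6839 14.1957 3.9531
62.9392 44.0024 22.0035 7.0648 1.0768
70.8314 54.0391 32.6839 12.3008 2.2332 0.0000
77.8298 62.9392 44.0024 20.6351 4.6314 0.0000 0.0000
84.0357 70.8314 54.0391 32.6839 9.6051 0.0000 0.0000 0.0000
89.5388 77.8298 62.9392 44.0024 19.9200 0.0000 0.0000 0.0000 0.0000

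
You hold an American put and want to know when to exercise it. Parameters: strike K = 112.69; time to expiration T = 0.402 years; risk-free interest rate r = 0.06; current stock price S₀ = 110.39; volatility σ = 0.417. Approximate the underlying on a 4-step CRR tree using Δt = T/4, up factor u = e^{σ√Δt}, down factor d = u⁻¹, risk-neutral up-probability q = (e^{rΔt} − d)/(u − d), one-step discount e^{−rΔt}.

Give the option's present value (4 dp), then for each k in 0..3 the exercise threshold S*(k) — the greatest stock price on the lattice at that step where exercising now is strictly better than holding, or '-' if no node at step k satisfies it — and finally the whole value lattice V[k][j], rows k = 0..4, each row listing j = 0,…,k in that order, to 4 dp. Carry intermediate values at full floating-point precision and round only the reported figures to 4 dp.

Δt=0.10050, u=1.14133, d=0.87617, q=0.48981, disc=e^(-rΔt)=0.99399
k=4 terminal: V=max(K-S,0) → 47.6349 27.9467 2.3000 0.0000 0.0000
k=3: j=0 S=74.2495 intr=38.4405 cont=37.7630 V=38.4405[EX]; j=1 S=96.7203 intr=15.9697 cont=15.2922 V=15.9697[EX]; j=2 S=125.9917 intr=0.0000 cont=1.1664 V=1.1664[hold]; j=3 S=164.1217 intr=0.0000 cont=0.0000 V=0.0000[hold]  S*(3)=96.7203
k=2: j=0 S=84.7433 intr=27.9467 cont=27.2692 V=27.9467[EX]; j=1 S=110.3900 intr=2.3000 cont=8.6665 V=8.6665[hold]; j=2 S=143.7984 intr=0.0000 cont=0.5915 V=0.5915[hold]  S*(2)=84.7433
k=1: j=0 S=96.7203 intr=15.9697 cont=18.3918 V=18.3918[hold]; j=1 S=125.9917 intr=0.0000 cont=4.6830 V=4.6830[hold]  S*(1)=-
k=0: j=0 S=110.3900 intr=2.3000 cont=11.6069 V=11.6069[hold]  S*(0)=-

price = 11.6069
boundary = - - 84.7433 96.7203
tree:
11.6069
18.3918 4.6830
27.9467 8.6665 0.5915
38.4405 15.9697 1.1664 0.0000
47.6349 27.9467 2.3000 0.0000 0.0000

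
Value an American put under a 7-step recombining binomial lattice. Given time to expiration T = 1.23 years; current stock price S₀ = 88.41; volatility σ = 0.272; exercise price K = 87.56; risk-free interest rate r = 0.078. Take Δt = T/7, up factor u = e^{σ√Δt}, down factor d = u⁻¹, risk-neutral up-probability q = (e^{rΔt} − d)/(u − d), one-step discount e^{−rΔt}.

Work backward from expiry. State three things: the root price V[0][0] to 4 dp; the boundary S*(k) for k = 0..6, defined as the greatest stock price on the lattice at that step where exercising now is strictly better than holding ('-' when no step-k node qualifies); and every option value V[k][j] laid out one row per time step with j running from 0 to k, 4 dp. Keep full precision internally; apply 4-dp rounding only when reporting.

price = 7.3078
boundary = - - 70.3828 62.7985 70.3828 62.7985 70.3828
tree:
7.3078
11.3998 3.8964
17.1772 6.6115 1.6082
24.7615 10.8706 3.0350 0.3943
31.5285 17.1772 5.6029 0.8541 0.0000
37.5663 24.7615 10.0329 1.8497 0.0000 0.0000
42.9535 31.5285 17.1772 4.0062 0.0000 0.0000 0.0000
47.7602 37.5663 24.7615 8.6769 0.0000 0.0000 0.0000 0.0000

params: Δt=0.17571 u=1.12077 d=0.89224 q=0.53191 e^(-rΔt)=0.98639
t_7 payoffs: 47.7602 37.5663 24.7615 8.6769 0.0000 0.0000 0.0000 0.0000
t_6: node(6,0) S=44.6065 payoff=42.9535 vs cont=41.7617 → 42.9535 [stop]  node(6,1) S=56.0315 payoff=31.5285 vs cont=30.3366 → 31.5285 [stop]  node(6,2) S=70.3828 payoff=17.1772 vs cont=15.9853 → 17.1772 [stop]  node(6,3) S=88.4100 payoff=0.0000 vs cont=4.0062 → 4.0062 [wait]  node(6,4) S=111.0544 payoff=0.0000 vs cont=0.0000 → 0.0000 [wait]  node(6,5) S=139.4988 payoff=0.0000 vs cont=0.0000 → 0.0000 [wait]  node(6,6) S=175.2286 payoff=0.0000 vs cont=0.0000 → 0.0000 [wait]  ⇒ S*(6)=70.3828
t_5: node(5,0) S=49.9937 payoff=37.5663 vs cont=36.3744 → 37.5663 [stop]  node(5,1) S=62.7985 payoff=24.7615 vs cont=23.5696 → 24.7615 [stop]  node(5,2) S=78.8831 payoff=8.6769 vs cont=10.0329 → 10.0329 [wait]  node(5,3) S=99.0875 payoff=0.0000 vs cont=1.8497 → 1.8497 [wait]  node(5,4) S=124.4667 payoff=0.0000 vs cont=0.0000 → 0.0000 [wait]  node(5,5) S=156.3464 payoff=0.0000 vs cont=0.0000 → 0.0000 [wait]  ⇒ S*(5)=62.7985
t_4: node(4,0) S=56.0315 payoff=31.5285 vs cont=30.3366 → 31.5285 [stop]  node(4,1) S=70.3828 payoff=17.1772 vs cont=16.6967 → 17.1772 [stop]  node(4,2) S=88.4100 payoff=0.0000 vs cont=5.6029 → 5.6029 [wait]  node(4,3) S=111.0544 payoff=0.0000 vs cont=0.8541 → 0.8541 [wait]  node(4,4) S=139.4988 payoff=0.0000 vs cont=0.0000 → 0.0000 [wait]  ⇒ S*(4)=70.3828
t_3: node(3,0) S=62.7985 payoff=24.7615 vs cont=23.5696 → 24.7615 [stop]  node(3,1) S=78.8831 payoff=8.6769 vs cont=10.8706 → 10.8706 [wait]  node(3,2) S=99.0875 payoff=0.0000 vs cont=3.0350 → 3.0350 [wait]  node(3,3) S=124.4667 payoff=0.0000 vs cont=0.3943 → 0.3943 [wait]  ⇒ S*(3)=62.7985
t_2: node(2,0) S=70.3828 payoff=17.1772 vs cont=17.1363 → 17.1772 [stop]  node(2,1) S=88.4100 payoff=0.0000 vs cont=6.6115 → 6.6115 [wait]  node(2,2) S=111.0544 payoff=0.0000 vs cont=1.6082 → 1.6082 [wait]  ⇒ S*(2)=70.3828
t_1: node(1,0) S=78.8831 payoff=8.6769 vs cont=11.3998 → 11.3998 [wait]  node(1,1) S=99.0875 payoff=0.0000 vs cont=3.8964 → 3.8964 [wait]  ⇒ S*(1)=-
t_0: node(0,0) S=88.4100 payoff=0.0000 vs cont=7.3078 → 7.3078 [wait]  ⇒ S*(0)=-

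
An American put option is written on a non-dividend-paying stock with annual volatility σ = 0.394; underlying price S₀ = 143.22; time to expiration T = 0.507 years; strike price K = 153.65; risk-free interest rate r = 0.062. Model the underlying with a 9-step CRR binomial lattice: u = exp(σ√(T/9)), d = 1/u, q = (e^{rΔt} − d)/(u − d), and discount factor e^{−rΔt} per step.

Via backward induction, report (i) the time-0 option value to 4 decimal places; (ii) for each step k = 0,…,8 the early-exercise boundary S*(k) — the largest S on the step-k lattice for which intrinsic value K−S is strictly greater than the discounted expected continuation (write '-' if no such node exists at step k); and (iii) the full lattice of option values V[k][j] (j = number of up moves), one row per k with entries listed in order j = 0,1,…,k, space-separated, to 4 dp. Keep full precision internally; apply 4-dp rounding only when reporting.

price = 19.8930
boundary = - - - 108.1845 98.5263 108.1845 118.7895 108.1845 118.7895
tree:
19.8930
27.0520 12.7391
35.6649 18.4675 6.9923
45.4655 25.9309 10.9934 2.9650
55.1237 35.0798 16.7923 5.1625 0.7469
63.9196 45.4655 24.7455 8.8074 1.4852 0.0000
71.9303 55.1237 34.8605 14.6141 2.9532 0.0000 0.0000
79.2259 63.9196 45.4655 23.2952 5.8720 0.0000 0.0000 0.0000
85.8701 71.9303 55.1237 34.8605 11.6758 0.0000 0.0000 0.0000 0.0000
91.9211 79.2259 63.9196 45.4655 23.2160 0.0000 0.0000 0.0000 0.0000 0.0000

Δt=0.05633, u=1.09803, d=0.91072, q=0.49532, disc=e^(-rΔt)=0.99651
k=9 terminal: V=max(K-S,0) → 91.9211 79.2259 63.9196 45.4655 23.2160 0.0000 0.0000 0.0000 0.0000 0.0000
k=8: j=0 S=67.7799 intr=85.8701 cont=85.3344 V=85.8701[EX]; j=1 S=81.7197 intr=71.9303 cont=71.3946 V=71.9303[EX]; j=2 S=98.5263 intr=55.1237 cont=54.5879 V=55.1237[EX]; j=3 S=118.7895 intr=34.8605 cont=34.3248 V=34.8605[EX]; j=4 S=143.2200 intr=10.4300 cont=11.6758 V=11.6758[hold]; j=5 S=172.6749 intr=0.0000 cont=0.0000 V=0.0000[hold]; j=6 S=208.1877 intr=0.0000 cont=0.0000 V=0.0000[hold]; j=7 S=251.0040 intr=0.0000 cont=0.0000 V=0.0000[hold]; j=8 S=302.6261 intr=0.0000 cont=0.0000 V=0.0000[hold]  S*(8)=118.7895
k=7: j=0 S=74.4241 intr=79.2259 cont=78.6901 V=79.2259[EX]; j=1 S=89.7304 intr=63.9196 cont=63.3839 V=63.9196[EX]; j=2 S=108.1845 intr=45.4655 cont=44.9298 V=45.4655[EX]; j=3 S=130.4340 intr=23.2160 cont=23.2952 V=23.2952[hold]; j=4 S=157.2594 intr=0.0000 cont=5.8720 V=5.8720[hold]; j=5 S=189.6017 intr=0.0000 cont=0.0000 V=0.0000[hold]; j=6 S=228.5956 intr=0.0000 cont=0.0000 V=0.0000[hold]; j=7 S=275.6091 intr=0.0000 cont=0.0000 V=0.0000[hold]  S*(7)=108.1845
k=6: j=0 S=81.7197 intr=71.9303 cont=71.3946 V=71.9303[EX]; j=1 S=98.5263 intr=55.1237 cont=54.5879 V=55.1237[EX]; j=2 S=118.7895 intr=34.8605 cont=34.3639 V=34.8605[EX]; j=3 S=143.2200 intr=10.4300 cont=14.6141 V=14.6141[hold]; j=4 S=172.6749 intr=0.0000 cont=2.9532 V=2.9532[hold]; j=5 S=208.1877 intr=0.0000 cont=0.0000 V=0.0000[hold]; j=6 S=251.0040 intr=0.0000 cont=0.0000 V=0.0000[hold]  S*(6)=118.7895
k=5: j=0 S=89.7304 intr=63.9196 cont=63.3839 V=63.9196[EX]; j=1 S=108.1845 intr=45.4655 cont=44.9298 V=45.4655[EX]; j=2 S=130.4340 intr=23.2160 cont=24.7455 V=24.7455[hold]; j=3 S=157.2594 intr=0.0000 cont=8.8074 V=8.8074[hold]; j=4 S=189.6017 intr=0.0000 cont=1.4852 V=1.4852[hold]; j=5 S=228.5956 intr=0.0000 cont=0.0000 V=0.0000[hold]  S*(5)=108.1845
k=4: j=0 S=98.5263 intr=55.1237 cont=54.5879 V=55.1237[EX]; j=1 S=118.7895 intr=34.8605 cont=35.0798 V=35.0798[hold]; j=2 S=143.2200 intr=10.4300 cont=16.7923 V=16.7923[hold]; j=3 S=172.6749 intr=0.0000 cont=5.1625 V=5.1625[hold]; j=4 S=208.1877 intr=0.0000 cont=0.7469 V=0.7469[hold]  S*(4)=98.5263
k=3: j=0 S=108.1845 intr=45.4655 cont=45.0380 V=45.4655[EX]; j=1 S=130.4340 intr=23.2160 cont=25.9309 V=25.9309[hold]; j=2 S=157.2594 intr=0.0000 cont=10.9934 V=10.9934[hold]; j=3 S=189.6017 intr=0.0000 cont=2.9650 V=2.9650[hold]  S*(3)=108.1845
k=2: j=0 S=118.7895 intr=34.8605 cont=35.6649 V=35.6649[hold]; j=1 S=143.2200 intr=10.4300 cont=18.4675 V=18.4675[hold]; j=2 S=172.6749 intr=0.0000 cont=6.9923 V=6.9923[hold]  S*(2)=-
k=1: j=0 S=130.4340 intr=23.2160 cont=27.0520 V=27.0520[hold]; j=1 S=157.2594 intr=0.0000 cont=12.7391 V=12.7391[hold]  S*(1)=-
k=0: j=0 S=143.2200 intr=10.4300 cont=19.8930 V=19.8930[hold]  S*(0)=-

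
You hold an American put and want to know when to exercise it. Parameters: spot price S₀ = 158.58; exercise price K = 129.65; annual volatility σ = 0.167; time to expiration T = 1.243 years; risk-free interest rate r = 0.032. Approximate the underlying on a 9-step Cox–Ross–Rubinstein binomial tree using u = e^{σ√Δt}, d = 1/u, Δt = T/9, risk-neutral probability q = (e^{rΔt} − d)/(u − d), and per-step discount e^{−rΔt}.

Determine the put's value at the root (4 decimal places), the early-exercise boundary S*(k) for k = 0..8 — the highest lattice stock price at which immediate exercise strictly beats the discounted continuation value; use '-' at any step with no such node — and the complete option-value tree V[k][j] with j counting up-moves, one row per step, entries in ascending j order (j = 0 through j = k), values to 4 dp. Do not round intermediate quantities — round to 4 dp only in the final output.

Δt=0.13811, u=1.06403, d=0.93982, q=0.52015, disc=e^(-rΔt)=0.99559
k=9 terminal: V=max(K-S,0) → 38.9375 26.9492 13.3764 0.0000 0.0000 0.0000 0.0000 0.0000 0.0000 0.0000
k=8: j=0 S=96.5207 intr=33.1293 cont=32.5576 V=33.1293[EX]; j=1 S=109.2767 intr=20.3733 cont=19.8016 V=20.3733[EX]; j=2 S=123.7184 intr=5.9316 cont=6.3904 V=6.3904[hold]; j=3 S=140.0688 intr=0.0000 cont=0.0000 V=0.0000[hold]; j=4 S=158.5800 intr=0.0000 cont=0.0000 V=0.0000[hold]; j=5 S=179.5376 intr=0.0000 cont=0.0000 V=0.0000[hold]; j=6 S=203.2649 intr=0.0000 cont=0.0000 V=0.0000[hold]; j=7 S=230.1280 intr=0.0000 cont=0.0000 V=0.0000[hold]; j=8 S=260.5412 intr=0.0000 cont=0.0000 V=0.0000[hold]  S*(8)=109.2767
k=7: j=0 S=102.7008 intr=26.9492 cont=26.3774 V=26.9492[EX]; j=1 S=116.2736 intr=13.3764 cont=13.0423 V=13.3764[EX]; j=2 S=131.6400 intr=0.0000 cont=3.0529 V=3.0529[hold]; j=3 S=149.0373 intr=0.0000 cont=0.0000 V=0.0000[hold]; j=4 S=168.7337 intr=0.0000 cont=0.0000 V=0.0000[hold]; j=5 S=191.0332 intr=0.0000 cont=0.0000 V=0.0000[hold]; j=6 S=216.2798 intr=0.0000 cont=0.0000 V=0.0000[hold]; j=7 S=244.8628 intr=0.0000 cont=0.0000 V=0.0000[hold]  S*(7)=116.2736
k=6: j=0 S=109.2767 intr=20.3733 cont=19.8016 V=20.3733[EX]; j=1 S=123.7184 intr=5.9316 cont=7.9713 V=7.9713[hold]; j=2 S=140.0688 intr=0.0000 cont=1.4585 V=1.4585[hold]; j=3 S=158.5800 intr=0.0000 cont=0.0000 V=0.0000[hold]; j=4 S=179.5376 intr=0.0000 cont=0.0000 V=0.0000[hold]; j=5 S=203.2649 intr=0.0000 cont=0.0000 V=0.0000[hold]; j=6 S=230.1280 intr=0.0000 cont=0.0000 V=0.0000[hold]  S*(6)=109.2767
k=5: j=0 S=116.2736 intr=13.3764 cont=13.8610 V=13.8610[hold]; j=1 S=131.6400 intr=0.0000 cont=4.5635 V=4.5635[hold]; j=2 S=149.0373 intr=0.0000 cont=0.6968 V=0.6968[hold]; j=3 S=168.7337 intr=0.0000 cont=0.0000 V=0.0000[hold]; j=4 S=191.0332 intr=0.0000 cont=0.0000 V=0.0000[hold]; j=5 S=216.2798 intr=0.0000 cont=0.0000 V=0.0000[hold]  S*(5)=-
k=4: j=0 S=123.7184 intr=5.9316 cont=8.9851 V=8.9851[hold]; j=1 S=140.0688 intr=0.0000 cont=2.5409 V=2.5409[hold]; j=2 S=158.5800 intr=0.0000 cont=0.3329 V=0.3329[hold]; j=3 S=179.5376 intr=0.0000 cont=0.0000 V=0.0000[hold]; j=4 S=203.2649 intr=0.0000 cont=0.0000 V=0.0000[hold]  S*(4)=-
k=3: j=0 S=131.6400 intr=0.0000 cont=5.6083 V=5.6083[hold]; j=1 S=149.0373 intr=0.0000 cont=1.3863 V=1.3863[hold]; j=2 S=168.7337 intr=0.0000 cont=0.1590 V=0.1590[hold]; j=3 S=191.0332 intr=0.0000 cont=0.0000 V=0.0000[hold]  S*(3)=-
k=2: j=0 S=140.0688 intr=0.0000 cont=3.3972 V=3.3972[hold]; j=1 S=158.5800 intr=0.0000 cont=0.7446 V=0.7446[hold]; j=2 S=179.5376 intr=0.0000 cont=0.0760 V=0.0760[hold]  S*(2)=-
k=1: j=0 S=149.0373 intr=0.0000 cont=2.0085 V=2.0085[hold]; j=1 S=168.7337 intr=0.0000 cont=0.3951 V=0.3951[hold]  S*(1)=-
k=0: j=0 S=158.5800 intr=0.0000 cont=1.1641 V=1.1641[hold]  S*(0)=-

price = 1.1641
boundary = - - - - - - 109.2767 116.2736 109.2767
tree:
1.1641
2.0085 0.3951
3.3972 0.7446 0.0760
5.6083 1.3863 0.1590 0.0000
8.9851 2.5409 0.3329 0.0000 0.0000
13.8610 4.5635 0.6968 0.0000 0.0000 0.0000
20.3733 7.9713 1.4585 0.0000 0.0000 0.0000 0.0000
26.9492 13.3764 3.0529 0.0000 0.0000 0.0000 0.0000 0.0000
33.1293 20.3733 6.3904 0.0000 0.0000 0.0000 0.0000 0.0000 0.0000
38.9375 26.9492 13.3764 0.0000 0.0000 0.0000 0.0000 0.0000 0.0000 0.0000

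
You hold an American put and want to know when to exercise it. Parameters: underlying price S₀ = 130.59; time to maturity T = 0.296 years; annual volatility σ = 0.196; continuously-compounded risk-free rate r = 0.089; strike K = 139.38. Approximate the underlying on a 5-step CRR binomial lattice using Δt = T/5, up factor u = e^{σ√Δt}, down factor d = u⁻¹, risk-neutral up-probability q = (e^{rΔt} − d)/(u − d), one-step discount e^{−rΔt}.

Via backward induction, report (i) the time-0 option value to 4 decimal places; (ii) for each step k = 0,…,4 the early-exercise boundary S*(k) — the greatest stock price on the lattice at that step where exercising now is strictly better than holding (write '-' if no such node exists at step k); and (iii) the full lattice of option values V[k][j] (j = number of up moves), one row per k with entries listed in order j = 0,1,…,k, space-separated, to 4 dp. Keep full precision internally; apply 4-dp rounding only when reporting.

Δt=0.05920  u=1.04884  d=0.95343  q=0.54345  discount=0.99475
step 5 (expiry): payoffs max(K−S,0) = 36.4943 26.1981 14.8715 2.4114 0.0000 0.0000
step 4: (k=4,j=0): S=107.9110, (K−S)⁺=31.4690, hold=30.7365 ⇒ V=31.4690 exercise | (k=4,j=1): S=118.7102, (K−S)⁺=20.6698, hold=19.9374 ⇒ V=20.6698 exercise | (k=4,j=2): S=130.5900, (K−S)⁺=8.7900, hold=8.0576 ⇒ V=8.7900 exercise | (k=4,j=3): S=143.6587, (K−S)⁺=0.0000, hold=1.0952 ⇒ V=1.0952 continue | (k=4,j=4): S=158.0352, (K−S)⁺=0.0000, hold=0.0000 ⇒ V=0.0000 continue  boundary S*=130.5900
step 3: (k=3,j=0): S=113.1819, (K−S)⁺=26.1981, hold=25.4657 ⇒ V=26.1981 exercise | (k=3,j=1): S=124.5085, (K−S)⁺=14.8715, hold=14.1391 ⇒ V=14.8715 exercise | (k=3,j=2): S=136.9686, (K−S)⁺=2.4114, hold=4.5841 ⇒ V=4.5841 continue | (k=3,j=3): S=150.6756, (K−S)⁺=0.0000, hold=0.4974 ⇒ V=0.4974 continue  boundary S*=124.5085
step 2: (k=2,j=0): S=118.7102, (K−S)⁺=20.6698, hold=19.9374 ⇒ V=20.6698 exercise | (k=2,j=1): S=130.5900, (K−S)⁺=8.7900, hold=9.2321 ⇒ V=9.2321 continue | (k=2,j=2): S=143.6587, (K−S)⁺=0.0000, hold=2.3507 ⇒ V=2.3507 continue  boundary S*=118.7102
step 1: (k=1,j=0): S=124.5085, (K−S)⁺=14.8715, hold=14.3781 ⇒ V=14.8715 exercise | (k=1,j=1): S=136.9686, (K−S)⁺=2.4114, hold=5.4636 ⇒ V=5.4636 continue  boundary S*=124.5085
step 0: (k=0,j=0): S=130.5900, (K−S)⁺=8.7900, hold=9.7075 ⇒ V=9.7075 continue  boundary S*=-

price = 9.7075
boundary = - 124.5085 118.7102 124.5085 130.5900
tree:
9.7075
14.8715 5.4636
20.6698 9.2321 2.3507
26.1981 14.8715 4.5841 0.4974
31.4690 20.6698 8.7900 1.0952 0.0000
36.4943 26.1981 14.8715 2.4114 0.0000 0.0000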